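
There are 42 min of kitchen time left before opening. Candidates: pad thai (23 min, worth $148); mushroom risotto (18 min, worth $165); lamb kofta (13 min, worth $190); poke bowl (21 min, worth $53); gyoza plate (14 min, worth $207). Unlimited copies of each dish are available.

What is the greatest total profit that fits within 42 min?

By profit per min: gyoza plate 14.79, lamb kofta 14.62, mushroom risotto 9.17, pad thai 6.43 lead.
3×gyoza plate uses 42 of the 42 min and totals 621.
Every other selection either busts 42 min or fails to beat 621.

621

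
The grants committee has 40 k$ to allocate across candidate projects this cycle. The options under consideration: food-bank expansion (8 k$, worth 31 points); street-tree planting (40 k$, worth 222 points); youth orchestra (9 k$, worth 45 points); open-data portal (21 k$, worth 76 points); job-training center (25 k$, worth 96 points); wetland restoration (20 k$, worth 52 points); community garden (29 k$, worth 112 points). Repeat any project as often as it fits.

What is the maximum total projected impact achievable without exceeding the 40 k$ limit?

222

Street-tree planting uses 40 of the 40 k$ and totals 222.
Nothing else within 40 k$ beats 222.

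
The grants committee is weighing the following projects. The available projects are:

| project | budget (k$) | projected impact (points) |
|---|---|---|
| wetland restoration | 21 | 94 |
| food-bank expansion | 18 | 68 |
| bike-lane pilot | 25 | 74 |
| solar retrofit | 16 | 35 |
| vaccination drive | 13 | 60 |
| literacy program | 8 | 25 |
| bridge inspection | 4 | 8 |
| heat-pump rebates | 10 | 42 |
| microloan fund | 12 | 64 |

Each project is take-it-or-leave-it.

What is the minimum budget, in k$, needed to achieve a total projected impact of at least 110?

25

Need the lightest bundle worth ≥ 110.
Taking vaccination drive + microloan fund gives 124 (≥ 110) for 25 k$.
Any bundle with less than 25 k$ falls short of 110.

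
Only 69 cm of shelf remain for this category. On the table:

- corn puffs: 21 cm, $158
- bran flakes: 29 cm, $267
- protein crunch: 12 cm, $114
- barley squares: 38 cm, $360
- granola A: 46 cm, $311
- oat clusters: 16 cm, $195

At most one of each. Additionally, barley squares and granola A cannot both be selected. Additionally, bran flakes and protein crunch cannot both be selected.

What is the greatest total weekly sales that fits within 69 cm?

669

Taking protein crunch + barley squares + oat clusters: 66 cm used, 669 in weekly sales.
Nothing else feasible within 69 cm beats 669.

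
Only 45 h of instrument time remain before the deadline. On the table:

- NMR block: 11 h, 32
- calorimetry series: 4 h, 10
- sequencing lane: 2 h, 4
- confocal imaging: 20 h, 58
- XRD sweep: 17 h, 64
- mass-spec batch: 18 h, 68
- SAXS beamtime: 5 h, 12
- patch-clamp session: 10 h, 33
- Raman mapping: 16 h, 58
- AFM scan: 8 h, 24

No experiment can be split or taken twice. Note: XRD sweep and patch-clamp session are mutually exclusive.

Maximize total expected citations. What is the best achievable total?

By expected citations per h: mass-spec batch 3.78, XRD sweep 3.76, Raman mapping 3.62, patch-clamp session 3.30 lead.
Best packing: sequencing lane + XRD sweep + mass-spec batch + AFM scan — 45 h, 160 total.
An exhaustive check of the 1024 subsets confirms 160.

160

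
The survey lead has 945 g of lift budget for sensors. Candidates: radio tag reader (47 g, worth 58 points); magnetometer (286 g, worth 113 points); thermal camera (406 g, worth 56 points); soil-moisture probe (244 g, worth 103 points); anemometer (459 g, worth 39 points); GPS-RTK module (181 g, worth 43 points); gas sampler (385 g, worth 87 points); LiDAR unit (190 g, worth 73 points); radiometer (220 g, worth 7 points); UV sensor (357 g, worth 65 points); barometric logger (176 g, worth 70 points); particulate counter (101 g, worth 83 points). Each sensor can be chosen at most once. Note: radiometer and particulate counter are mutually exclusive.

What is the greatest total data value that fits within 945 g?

A density-first pass picks radio tag reader + magnetometer + soil-moisture probe + barometric logger + particulate counter — 427 at 854 g.
The 176 g tied up in barometric logger is better spent on LiDAR unit — total rises to 430 (868 g).

430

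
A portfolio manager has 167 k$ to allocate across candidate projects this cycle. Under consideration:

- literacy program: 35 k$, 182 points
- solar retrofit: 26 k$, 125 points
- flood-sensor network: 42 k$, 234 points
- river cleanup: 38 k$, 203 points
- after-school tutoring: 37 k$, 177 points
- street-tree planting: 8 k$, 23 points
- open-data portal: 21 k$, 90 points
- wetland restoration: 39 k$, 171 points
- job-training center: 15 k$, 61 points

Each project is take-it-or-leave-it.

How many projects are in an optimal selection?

The maximum projected impact within 167 k$ is 857.
literacy program + flood-sensor network + river cleanup + after-school tutoring + job-training center hits 857 at 167 k$.
Any selection reaching 857 contains exactly 5 projects.

5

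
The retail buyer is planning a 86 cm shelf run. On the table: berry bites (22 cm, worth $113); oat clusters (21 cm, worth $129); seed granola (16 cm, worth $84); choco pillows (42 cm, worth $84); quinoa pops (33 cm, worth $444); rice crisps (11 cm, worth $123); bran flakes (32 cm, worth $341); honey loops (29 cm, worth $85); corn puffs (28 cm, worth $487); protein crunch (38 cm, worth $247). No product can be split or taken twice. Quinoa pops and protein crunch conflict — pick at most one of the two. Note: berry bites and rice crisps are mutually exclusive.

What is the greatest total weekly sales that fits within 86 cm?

1060

Greedy by ratio would take quinoa pops + rice crisps + corn puffs: 72 cm used, total 1054.
Dropping rice crisps frees 11 cm; slotting in oat clusters (21 cm) lifts the total to 1060 at 82 cm.
Runner-up quinoa pops + rice crisps + corn puffs tops out at 1054.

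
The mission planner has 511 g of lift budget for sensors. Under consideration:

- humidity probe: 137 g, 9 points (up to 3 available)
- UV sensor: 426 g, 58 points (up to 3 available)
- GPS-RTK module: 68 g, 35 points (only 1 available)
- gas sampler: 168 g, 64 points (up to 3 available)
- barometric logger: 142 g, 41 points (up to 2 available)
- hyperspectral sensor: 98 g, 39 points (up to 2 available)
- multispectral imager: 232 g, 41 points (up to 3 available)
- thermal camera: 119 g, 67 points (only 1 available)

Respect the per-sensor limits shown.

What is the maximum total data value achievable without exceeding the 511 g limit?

209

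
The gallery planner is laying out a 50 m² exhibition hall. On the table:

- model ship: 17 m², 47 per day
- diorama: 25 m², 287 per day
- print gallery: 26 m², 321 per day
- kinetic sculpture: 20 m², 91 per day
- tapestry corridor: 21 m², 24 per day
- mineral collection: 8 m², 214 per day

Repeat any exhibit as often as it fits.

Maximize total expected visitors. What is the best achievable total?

Density check — mineral collection 26.75, print gallery 12.35, diorama 11.48, kinetic sculpture 4.55 are the best per m².
The ratio ordering already packs tightly: 6×mineral collection, 48 m², 1284.
Nothing else within 50 m² beats 1284.

1284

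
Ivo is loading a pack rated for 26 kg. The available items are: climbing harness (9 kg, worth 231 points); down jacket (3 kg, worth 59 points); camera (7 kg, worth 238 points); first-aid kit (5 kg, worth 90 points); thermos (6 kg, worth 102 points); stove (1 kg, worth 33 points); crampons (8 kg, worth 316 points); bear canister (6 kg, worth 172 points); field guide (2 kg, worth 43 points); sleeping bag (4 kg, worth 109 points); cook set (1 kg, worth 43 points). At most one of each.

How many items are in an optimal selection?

Optimal total is 878.
For example camera + crampons + bear canister + sleeping bag + cook set achieves it, using 26 kg.
Any selection reaching 878 contains exactly 5 items.

5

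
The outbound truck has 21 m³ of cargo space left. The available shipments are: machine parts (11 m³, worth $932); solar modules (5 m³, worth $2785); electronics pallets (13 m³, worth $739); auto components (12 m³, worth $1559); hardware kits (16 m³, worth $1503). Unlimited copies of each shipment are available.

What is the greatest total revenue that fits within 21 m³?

11140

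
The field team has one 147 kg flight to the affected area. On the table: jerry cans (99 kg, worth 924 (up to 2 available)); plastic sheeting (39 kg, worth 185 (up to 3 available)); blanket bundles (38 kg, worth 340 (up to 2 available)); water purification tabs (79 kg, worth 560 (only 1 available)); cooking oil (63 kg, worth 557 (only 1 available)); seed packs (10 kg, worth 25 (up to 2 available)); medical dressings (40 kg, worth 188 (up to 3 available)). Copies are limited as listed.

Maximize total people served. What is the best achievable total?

Density check — jerry cans 9.33, blanket bundles 8.95, cooking oil 8.84, water purification tabs 7.09 are the best per kg.
The ratio ordering already packs tightly: jerry cans + blanket bundles + seed packs, 147 kg, 1289.
That's the maximum — no swap from here does better than 1289.

1289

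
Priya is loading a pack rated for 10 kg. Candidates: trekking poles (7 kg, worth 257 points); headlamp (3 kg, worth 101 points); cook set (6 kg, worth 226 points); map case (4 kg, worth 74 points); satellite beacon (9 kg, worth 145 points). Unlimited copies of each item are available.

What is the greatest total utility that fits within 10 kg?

Filling by ratio: headlamp + cook set for 327, with 1 kg left unused.
Replace cook set with trekking poles: the trade gains 31 net, giving 358 at 10 kg.
Every other selection either busts 10 kg or fails to beat 358.

358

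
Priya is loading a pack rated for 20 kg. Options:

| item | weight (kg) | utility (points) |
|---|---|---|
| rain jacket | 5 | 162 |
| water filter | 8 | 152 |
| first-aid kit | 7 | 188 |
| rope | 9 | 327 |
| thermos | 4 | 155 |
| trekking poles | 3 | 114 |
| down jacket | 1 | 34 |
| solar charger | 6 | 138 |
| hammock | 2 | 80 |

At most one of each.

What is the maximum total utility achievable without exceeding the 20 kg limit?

724

Greedy by ratio would take rope + thermos + trekking poles + down jacket + hammock: 19 kg used, total 710.
The 4 kg tied up in trekking poles and down jacket is better spent on rain jacket — total rises to 724 (20 kg).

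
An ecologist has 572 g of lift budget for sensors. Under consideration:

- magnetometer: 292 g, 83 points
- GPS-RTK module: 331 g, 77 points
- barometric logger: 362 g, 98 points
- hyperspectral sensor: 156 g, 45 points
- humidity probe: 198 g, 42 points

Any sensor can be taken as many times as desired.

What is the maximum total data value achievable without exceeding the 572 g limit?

143

Density check — hyperspectral sensor 0.29, magnetometer 0.28, barometric logger 0.27, GPS-RTK module 0.23 are the best per g.
Taking the top-ratio sensors first gives 3×hyperspectral sensor for 135 (468 g).
The 312 g tied up in 2×hyperspectral sensor is better spent on barometric logger — total rises to 143 (518 g).
No other feasible combination exceeds 143.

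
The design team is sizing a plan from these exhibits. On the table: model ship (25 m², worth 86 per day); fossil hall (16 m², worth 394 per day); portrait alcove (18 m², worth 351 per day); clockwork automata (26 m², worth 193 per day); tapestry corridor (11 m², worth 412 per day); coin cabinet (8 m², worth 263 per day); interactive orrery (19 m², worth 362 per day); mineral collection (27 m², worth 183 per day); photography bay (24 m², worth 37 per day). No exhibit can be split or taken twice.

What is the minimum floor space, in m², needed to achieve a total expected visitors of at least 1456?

64

Need the lightest bundle worth ≥ 1456.
fossil hall + portrait alcove + tapestry corridor + interactive orrery reaches 1519 using 64 m².
Any bundle with less than 64 m² falls short of 1456.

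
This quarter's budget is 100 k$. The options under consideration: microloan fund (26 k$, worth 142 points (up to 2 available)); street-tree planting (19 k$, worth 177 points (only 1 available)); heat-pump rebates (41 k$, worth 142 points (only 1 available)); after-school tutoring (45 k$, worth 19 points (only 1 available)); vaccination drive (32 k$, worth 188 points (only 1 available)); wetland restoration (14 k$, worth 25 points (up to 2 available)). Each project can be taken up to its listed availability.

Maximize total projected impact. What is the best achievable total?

Microloan fund + street-tree planting + vaccination drive + wetland restoration uses 91 of the 100 k$ and totals 532.

532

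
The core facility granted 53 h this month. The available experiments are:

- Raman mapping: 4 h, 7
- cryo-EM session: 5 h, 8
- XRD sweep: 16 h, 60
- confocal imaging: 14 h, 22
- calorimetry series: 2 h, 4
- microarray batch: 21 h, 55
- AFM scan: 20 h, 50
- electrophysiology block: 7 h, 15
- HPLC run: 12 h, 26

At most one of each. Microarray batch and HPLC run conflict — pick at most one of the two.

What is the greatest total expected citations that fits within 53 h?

145

Best packing: Raman mapping + cryo-EM session + XRD sweep + microarray batch + electrophysiology block — 53 h, 145 total.
That's the maximum — no feasible swap from here does better than 145.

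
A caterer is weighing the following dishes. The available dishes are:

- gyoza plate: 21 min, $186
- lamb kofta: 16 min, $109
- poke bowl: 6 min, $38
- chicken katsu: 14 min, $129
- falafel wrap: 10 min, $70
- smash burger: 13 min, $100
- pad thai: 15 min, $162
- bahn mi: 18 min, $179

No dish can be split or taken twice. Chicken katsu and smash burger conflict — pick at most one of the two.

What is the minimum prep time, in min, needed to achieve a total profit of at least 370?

39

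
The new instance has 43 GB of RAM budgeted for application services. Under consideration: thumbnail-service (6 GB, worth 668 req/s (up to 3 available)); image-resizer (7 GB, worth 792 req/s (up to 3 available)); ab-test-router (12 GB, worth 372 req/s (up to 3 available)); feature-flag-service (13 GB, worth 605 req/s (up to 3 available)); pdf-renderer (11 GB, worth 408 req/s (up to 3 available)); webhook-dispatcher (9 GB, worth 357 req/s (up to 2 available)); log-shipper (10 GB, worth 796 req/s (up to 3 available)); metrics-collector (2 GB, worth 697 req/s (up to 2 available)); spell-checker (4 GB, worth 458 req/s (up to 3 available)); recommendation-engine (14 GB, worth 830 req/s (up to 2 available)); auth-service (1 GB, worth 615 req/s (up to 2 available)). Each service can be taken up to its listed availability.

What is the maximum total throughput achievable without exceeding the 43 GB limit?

6794

Taking the top-ratio services first gives 3×image-resizer + 2×metrics-collector + 3×spell-checker + 2×auth-service for 6374 (39 GB).
The 14 GB tied up in 2×image-resizer is better spent on 3×thumbnail-service — total rises to 6794 (43 GB).
No other feasible combination exceeds 6794.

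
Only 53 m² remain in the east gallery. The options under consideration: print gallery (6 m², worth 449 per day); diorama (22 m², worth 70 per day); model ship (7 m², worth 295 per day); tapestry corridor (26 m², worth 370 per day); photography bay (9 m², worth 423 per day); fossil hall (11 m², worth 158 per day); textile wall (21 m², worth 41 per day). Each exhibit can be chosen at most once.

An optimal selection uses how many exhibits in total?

Best achievable expected visitors is 1537.
One optimal bundle: print gallery + model ship + tapestry corridor + photography bay (48 m²).
Every optimal selection uses 4 exhibits.

4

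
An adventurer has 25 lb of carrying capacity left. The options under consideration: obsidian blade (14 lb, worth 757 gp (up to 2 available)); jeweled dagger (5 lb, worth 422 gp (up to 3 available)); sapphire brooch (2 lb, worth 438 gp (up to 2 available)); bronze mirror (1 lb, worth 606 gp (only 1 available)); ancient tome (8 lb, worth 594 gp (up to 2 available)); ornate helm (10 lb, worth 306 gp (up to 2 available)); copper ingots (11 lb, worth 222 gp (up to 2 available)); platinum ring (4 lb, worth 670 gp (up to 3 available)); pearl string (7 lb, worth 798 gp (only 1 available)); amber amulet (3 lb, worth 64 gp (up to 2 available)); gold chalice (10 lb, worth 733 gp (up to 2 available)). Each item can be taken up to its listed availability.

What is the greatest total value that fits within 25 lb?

4290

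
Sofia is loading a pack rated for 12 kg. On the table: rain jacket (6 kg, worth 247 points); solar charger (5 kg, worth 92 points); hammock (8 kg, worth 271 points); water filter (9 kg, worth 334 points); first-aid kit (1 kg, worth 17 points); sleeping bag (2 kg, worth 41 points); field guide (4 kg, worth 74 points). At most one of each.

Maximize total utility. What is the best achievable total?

392

By utility per kg: rain jacket 41.17, water filter 37.11, hammock 33.88, sleeping bag 20.50 lead.
Greedy by ratio would take rain jacket + sleeping bag + field guide: 12 kg used, total 362.
Replace rain jacket and field guide with water filter + first-aid kit: the trade gains 30 net, giving 392 at 12 kg.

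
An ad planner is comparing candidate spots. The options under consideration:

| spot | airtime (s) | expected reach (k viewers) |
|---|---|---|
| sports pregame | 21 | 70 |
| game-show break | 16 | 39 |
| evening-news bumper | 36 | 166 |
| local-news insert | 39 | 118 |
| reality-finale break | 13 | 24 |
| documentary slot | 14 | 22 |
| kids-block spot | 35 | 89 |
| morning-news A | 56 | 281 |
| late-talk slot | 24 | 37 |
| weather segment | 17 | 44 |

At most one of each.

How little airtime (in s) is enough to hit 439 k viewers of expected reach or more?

92

Look for the lowest-airtime combination reaching 439.
evening-news bumper + morning-news A reaches 447 using 92 s.
No combination under 92 s hits 439.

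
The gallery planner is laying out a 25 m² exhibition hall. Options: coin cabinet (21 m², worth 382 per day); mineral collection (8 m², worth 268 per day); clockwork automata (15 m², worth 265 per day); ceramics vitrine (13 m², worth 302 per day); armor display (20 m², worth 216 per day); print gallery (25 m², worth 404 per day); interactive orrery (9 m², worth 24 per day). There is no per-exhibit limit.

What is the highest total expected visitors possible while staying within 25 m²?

804

By expected visitors per m²: mineral collection 33.50, ceramics vitrine 23.23, coin cabinet 18.19 lead.
3×mineral collection uses 24 of the 25 m² and totals 804.
The spare 1 m² is too small for any remaining exhibit, and no exchange beats 804.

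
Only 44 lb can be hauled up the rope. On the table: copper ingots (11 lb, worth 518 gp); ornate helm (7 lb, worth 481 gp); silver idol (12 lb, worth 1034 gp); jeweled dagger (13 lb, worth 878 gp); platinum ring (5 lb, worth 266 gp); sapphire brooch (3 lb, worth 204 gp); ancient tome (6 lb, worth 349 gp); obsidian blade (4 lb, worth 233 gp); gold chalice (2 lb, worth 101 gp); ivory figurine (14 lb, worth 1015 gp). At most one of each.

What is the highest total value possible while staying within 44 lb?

The ratio heuristic lands on ornate helm + silver idol + sapphire brooch + obsidian blade + gold chalice + ivory figurine (3068) but leaves 2 lb idle.
The 11 lb tied up in ornate helm and obsidian blade is better spent on jeweled dagger — total rises to 3232 (44 lb).
Nothing else within 44 lb beats 3232.

3232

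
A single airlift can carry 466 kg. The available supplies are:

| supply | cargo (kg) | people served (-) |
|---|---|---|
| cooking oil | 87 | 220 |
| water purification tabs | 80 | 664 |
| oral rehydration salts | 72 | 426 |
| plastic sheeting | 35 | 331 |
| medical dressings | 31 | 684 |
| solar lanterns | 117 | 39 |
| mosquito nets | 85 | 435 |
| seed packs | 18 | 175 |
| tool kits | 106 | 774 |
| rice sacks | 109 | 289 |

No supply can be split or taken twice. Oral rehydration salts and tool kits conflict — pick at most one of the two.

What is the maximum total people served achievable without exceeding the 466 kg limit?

Water purification tabs + plastic sheeting + medical dressings + mosquito nets + seed packs + tool kits + rice sacks uses 464 of the 466 kg and totals 3352.
An exhaustive check of the 1024 subsets confirms 3352.

3352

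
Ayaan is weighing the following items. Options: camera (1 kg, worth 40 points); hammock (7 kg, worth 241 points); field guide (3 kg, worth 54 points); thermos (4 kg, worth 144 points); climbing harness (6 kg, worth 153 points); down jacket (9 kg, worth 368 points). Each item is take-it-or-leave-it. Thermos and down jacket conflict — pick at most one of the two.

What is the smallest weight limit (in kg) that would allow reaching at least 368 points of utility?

9

Need the lightest bundle worth ≥ 368.
down jacket reaches 368 using 9 kg.
Any bundle with less than 9 kg falls short of 368.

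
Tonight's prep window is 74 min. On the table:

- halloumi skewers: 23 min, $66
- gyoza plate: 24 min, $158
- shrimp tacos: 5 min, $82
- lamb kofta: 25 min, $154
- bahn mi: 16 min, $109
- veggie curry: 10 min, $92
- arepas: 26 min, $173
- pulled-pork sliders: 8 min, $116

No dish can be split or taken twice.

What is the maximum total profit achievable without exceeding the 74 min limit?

621

A density-first pass picks shrimp tacos + bahn mi + veggie curry + arepas + pulled-pork sliders — 572 at 65 min.
Replace bahn mi with gyoza plate: the trade gains 49 net, giving 621 at 73 min.
An exhaustive check of the 256 subsets confirms 621.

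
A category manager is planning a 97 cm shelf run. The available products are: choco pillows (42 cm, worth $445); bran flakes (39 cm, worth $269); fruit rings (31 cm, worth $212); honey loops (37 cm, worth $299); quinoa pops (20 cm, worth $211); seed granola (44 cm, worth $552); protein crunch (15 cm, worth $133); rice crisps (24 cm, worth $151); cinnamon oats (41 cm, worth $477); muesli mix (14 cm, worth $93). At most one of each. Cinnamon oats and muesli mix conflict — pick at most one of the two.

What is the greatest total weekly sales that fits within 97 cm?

1029

By weekly sales per cm: seed granola 12.55, cinnamon oats 11.63, choco pillows 10.60, quinoa pops 10.55 lead.
Best packing: seed granola + cinnamon oats — 85 cm, 1029 total.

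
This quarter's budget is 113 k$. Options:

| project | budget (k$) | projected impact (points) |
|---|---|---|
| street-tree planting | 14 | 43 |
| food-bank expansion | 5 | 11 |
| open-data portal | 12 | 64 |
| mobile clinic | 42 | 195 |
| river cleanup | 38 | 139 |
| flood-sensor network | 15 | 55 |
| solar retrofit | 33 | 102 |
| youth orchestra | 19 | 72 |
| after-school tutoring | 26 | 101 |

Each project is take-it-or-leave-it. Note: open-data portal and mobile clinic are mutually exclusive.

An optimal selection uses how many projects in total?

4

The maximum projected impact within 113 k$ is 449.
One optimal bundle: street-tree planting + mobile clinic + river cleanup + youth orchestra (113 k$).
Every optimal selection uses 4 projects.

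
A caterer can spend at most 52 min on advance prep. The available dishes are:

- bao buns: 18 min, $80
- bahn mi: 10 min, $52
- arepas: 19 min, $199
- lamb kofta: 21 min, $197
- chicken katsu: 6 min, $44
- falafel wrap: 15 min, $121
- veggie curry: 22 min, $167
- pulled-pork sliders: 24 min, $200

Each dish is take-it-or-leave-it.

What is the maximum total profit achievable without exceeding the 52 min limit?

448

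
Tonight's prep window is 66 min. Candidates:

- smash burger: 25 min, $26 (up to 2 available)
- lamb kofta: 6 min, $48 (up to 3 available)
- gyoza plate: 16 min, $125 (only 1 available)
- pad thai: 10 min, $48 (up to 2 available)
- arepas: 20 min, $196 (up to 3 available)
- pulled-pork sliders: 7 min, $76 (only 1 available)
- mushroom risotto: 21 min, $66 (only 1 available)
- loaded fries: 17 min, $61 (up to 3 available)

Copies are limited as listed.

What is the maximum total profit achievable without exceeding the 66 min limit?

636

Ranking by ratio (profit/min): pulled-pork sliders 10.86, arepas 9.80, lamb kofta 8.00, gyoza plate 7.81.
Filling by ratio: 3×lamb kofta + 2×arepas + pulled-pork sliders for 612, with 1 min left unused.
Dropping 2×lamb kofta and pulled-pork sliders frees 19 min; slotting in arepas (20 min) lifts the total to 636 at 66 min.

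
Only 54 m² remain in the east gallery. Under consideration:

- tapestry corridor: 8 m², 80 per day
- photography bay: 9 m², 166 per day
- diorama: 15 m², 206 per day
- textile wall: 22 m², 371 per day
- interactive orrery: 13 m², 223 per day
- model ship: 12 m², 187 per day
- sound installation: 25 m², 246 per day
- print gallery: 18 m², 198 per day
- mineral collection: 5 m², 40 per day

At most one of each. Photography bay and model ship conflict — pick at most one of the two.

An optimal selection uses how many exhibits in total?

Optimal total is 840.
For example tapestry corridor + photography bay + textile wall + interactive orrery achieves it, using 52 m².
All optima have 4 exhibits.

4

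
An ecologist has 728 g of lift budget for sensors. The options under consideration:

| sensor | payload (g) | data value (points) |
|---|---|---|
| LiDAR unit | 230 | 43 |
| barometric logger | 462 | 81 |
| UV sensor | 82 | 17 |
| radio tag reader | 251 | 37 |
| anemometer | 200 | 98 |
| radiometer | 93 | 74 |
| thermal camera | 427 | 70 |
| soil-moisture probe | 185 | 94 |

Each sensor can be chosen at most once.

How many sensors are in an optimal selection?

4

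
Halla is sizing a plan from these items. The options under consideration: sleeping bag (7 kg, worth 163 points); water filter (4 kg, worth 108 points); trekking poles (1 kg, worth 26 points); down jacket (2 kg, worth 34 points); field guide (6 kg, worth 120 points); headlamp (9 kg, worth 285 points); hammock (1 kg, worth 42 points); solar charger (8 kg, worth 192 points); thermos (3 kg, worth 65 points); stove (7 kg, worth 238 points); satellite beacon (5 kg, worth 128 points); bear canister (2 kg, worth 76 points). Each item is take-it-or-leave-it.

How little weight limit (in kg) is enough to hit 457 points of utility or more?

14

Look for the lowest-weight combination reaching 457.
water filter + hammock + stove + bear canister: 464 utility at 14 kg.
No combination under 14 kg hits 457.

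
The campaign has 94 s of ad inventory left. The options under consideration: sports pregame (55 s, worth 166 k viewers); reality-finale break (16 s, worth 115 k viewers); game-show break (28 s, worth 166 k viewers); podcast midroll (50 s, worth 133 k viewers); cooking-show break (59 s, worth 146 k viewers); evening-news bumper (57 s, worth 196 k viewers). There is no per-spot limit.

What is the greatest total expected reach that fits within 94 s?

Greedy by ratio would take 5×reality-finale break: 80 s used, total 575.
Dropping reality-finale break frees 16 s; slotting in game-show break (28 s) lifts the total to 626 at 92 s.
The spare 2 s is too small for any remaining spot, and no exchange beats 626.

626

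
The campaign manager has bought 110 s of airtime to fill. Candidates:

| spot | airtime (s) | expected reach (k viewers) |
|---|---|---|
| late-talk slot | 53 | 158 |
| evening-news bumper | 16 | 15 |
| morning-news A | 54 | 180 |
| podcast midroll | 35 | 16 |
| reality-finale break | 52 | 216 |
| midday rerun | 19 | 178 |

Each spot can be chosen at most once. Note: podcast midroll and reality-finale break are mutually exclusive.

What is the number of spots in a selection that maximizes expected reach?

3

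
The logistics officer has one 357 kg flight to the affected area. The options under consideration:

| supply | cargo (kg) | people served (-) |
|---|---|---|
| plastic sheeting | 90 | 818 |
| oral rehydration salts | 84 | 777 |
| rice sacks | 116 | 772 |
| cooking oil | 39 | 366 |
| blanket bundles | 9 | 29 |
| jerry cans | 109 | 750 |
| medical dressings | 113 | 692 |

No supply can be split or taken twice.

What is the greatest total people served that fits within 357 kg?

Ranking by ratio (people served/kg): cooking oil 9.38, oral rehydration salts 9.25, plastic sheeting 9.09, jerry cans 6.88.
The ratio heuristic lands on plastic sheeting + oral rehydration salts + cooking oil + blanket bundles + jerry cans (2740) but leaves 26 kg idle.
Replace jerry cans with rice sacks: the trade gains 22 net, giving 2762 at 338 kg.
The spare 19 kg is too small for any remaining supply, and no exchange beats 2762.

2762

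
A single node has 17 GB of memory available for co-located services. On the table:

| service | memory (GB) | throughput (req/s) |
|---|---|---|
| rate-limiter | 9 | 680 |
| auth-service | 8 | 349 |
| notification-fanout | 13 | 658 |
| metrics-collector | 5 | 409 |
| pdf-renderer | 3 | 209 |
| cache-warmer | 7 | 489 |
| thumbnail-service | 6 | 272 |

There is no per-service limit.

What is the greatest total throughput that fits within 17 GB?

By throughput per GB: metrics-collector 81.80, rate-limiter 75.56, cache-warmer 69.86, pdf-renderer 69.67 lead.
Greedy by ratio would take 3×metrics-collector: 15 GB used, total 1227.
The 5 GB tied up in metrics-collector is better spent on cache-warmer — total rises to 1307 (17 GB).
Every other selection either busts 17 GB or fails to beat 1307.

1307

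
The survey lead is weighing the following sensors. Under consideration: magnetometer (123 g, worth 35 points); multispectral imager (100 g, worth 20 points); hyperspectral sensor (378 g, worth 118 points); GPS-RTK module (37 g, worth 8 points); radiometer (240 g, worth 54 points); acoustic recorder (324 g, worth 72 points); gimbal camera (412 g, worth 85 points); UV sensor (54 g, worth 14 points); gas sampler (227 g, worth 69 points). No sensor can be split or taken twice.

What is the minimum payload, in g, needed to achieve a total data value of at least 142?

501

Minimise g subject to total data value ≥ 142.
Taking magnetometer + hyperspectral sensor gives 153 (≥ 142) for 501 g.
Below 501 g the best achievable stays under 142.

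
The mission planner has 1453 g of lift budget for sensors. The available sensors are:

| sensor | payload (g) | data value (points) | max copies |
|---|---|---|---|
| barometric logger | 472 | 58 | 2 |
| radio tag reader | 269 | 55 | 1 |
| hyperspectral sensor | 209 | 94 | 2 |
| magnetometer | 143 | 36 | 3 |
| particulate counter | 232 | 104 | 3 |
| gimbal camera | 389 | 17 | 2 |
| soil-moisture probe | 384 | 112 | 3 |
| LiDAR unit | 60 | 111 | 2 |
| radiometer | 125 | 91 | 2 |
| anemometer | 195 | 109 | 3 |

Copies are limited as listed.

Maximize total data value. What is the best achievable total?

939

Filling by ratio: 2×hyperspectral sensor + 2×LiDAR unit + 2×radiometer + 3×anemometer for 919, with 80 g left unused.
Replace 2×hyperspectral sensor with 2×particulate counter: the trade gains 20 net, giving 939 at 1419 g.
Nothing else within 1453 g beats 939.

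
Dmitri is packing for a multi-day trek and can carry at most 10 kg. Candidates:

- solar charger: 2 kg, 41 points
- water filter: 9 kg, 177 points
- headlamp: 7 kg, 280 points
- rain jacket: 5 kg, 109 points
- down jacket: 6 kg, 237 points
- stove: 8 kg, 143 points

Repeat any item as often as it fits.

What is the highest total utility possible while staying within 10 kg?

321

Solar charger + headlamp uses 9 of the 10 kg and totals 321.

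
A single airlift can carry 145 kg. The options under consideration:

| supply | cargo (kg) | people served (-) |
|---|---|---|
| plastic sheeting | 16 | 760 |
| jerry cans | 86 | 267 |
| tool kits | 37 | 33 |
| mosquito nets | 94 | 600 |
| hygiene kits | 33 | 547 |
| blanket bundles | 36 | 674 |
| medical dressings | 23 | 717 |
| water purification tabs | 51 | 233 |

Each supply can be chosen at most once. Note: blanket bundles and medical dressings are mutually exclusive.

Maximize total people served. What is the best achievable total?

2257

Best packing: plastic sheeting + hygiene kits + medical dressings + water purification tabs — 123 kg, 2257 total.
The closest alternative, plastic sheeting + hygiene kits + blanket bundles + water purification tabs, reaches only 2214.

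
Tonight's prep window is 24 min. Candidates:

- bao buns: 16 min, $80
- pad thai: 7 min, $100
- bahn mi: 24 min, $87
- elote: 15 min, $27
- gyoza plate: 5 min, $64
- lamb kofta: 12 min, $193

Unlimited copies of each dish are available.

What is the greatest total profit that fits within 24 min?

386

Best packing: 2×lamb kofta — 24 min, 386 total.
No other feasible combination exceeds 386.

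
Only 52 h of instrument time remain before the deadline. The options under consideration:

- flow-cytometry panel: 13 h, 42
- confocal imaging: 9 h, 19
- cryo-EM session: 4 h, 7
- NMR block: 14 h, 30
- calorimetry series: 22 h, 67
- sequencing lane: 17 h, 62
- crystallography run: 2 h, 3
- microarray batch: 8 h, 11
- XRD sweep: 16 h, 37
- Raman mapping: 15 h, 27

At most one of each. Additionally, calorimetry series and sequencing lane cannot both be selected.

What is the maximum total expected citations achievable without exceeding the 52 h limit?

151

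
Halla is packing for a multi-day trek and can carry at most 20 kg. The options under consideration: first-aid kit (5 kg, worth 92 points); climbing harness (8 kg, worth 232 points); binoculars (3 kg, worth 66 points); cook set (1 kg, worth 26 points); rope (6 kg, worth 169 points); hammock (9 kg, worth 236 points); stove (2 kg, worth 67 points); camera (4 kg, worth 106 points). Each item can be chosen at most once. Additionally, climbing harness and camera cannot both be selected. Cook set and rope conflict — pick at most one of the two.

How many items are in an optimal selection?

Best achievable utility is 561.
For example climbing harness + cook set + hammock + stove achieves it, using 20 kg.
All optima have 4 items.

4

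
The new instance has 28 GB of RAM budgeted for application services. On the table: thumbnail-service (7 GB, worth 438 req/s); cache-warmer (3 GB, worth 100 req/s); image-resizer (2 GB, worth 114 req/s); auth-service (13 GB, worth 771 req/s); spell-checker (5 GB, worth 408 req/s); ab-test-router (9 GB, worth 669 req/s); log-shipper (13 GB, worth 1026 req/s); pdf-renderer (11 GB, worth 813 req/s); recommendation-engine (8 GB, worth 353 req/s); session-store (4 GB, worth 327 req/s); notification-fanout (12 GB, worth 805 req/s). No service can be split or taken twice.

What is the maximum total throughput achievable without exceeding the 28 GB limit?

Greedy by ratio would take cache-warmer + image-resizer + spell-checker + log-shipper + session-store: 27 GB used, total 1975.
The 10 GB tied up in cache-warmer and image-resizer and spell-checker is better spent on pdf-renderer — total rises to 2166 (28 GB).
Next best is image-resizer + ab-test-router + log-shipper + session-store at 2136 (28 GB) — short by 30.

2166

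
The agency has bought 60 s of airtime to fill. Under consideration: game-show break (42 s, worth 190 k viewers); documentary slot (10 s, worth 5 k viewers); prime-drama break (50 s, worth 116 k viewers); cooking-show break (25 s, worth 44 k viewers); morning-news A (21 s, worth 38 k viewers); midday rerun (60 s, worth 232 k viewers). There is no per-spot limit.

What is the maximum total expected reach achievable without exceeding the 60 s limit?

232

Greedy by ratio would take game-show break + documentary slot: 52 s used, total 195.
Dropping game-show break and documentary slot frees 52 s; slotting in midday rerun (60 s) lifts the total to 232 at 60 s.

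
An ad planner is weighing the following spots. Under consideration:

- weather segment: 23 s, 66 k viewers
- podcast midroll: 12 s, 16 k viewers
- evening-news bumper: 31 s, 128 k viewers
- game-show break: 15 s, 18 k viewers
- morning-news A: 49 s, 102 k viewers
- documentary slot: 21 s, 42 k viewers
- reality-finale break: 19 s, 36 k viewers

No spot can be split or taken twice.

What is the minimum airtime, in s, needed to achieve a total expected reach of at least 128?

31

Look for the lowest-airtime combination reaching 128.
Taking evening-news bumper gives 128 (≥ 128) for 31 s.
Below 31 s the best achievable stays under 128.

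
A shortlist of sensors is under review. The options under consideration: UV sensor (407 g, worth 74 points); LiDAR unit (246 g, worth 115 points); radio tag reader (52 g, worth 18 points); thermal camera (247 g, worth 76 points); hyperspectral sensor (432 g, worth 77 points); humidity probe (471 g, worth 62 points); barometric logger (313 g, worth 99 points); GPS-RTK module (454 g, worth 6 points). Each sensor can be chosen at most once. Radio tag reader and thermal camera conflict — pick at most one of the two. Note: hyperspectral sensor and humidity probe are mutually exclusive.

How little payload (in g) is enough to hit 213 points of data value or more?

Look for the lowest-payload combination reaching 213.
LiDAR unit + barometric logger: 214 data value at 559 g.
Any bundle with less than 559 g falls short of 213.

559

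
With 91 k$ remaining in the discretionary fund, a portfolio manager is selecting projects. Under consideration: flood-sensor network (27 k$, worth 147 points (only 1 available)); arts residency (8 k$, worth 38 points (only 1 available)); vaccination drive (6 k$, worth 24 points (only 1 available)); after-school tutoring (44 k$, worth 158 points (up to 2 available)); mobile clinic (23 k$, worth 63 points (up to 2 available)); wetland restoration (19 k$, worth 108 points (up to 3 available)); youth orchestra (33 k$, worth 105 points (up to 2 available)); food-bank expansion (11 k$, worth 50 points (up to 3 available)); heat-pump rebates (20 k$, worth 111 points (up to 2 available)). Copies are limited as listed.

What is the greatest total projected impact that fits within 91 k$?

498

Taking the top-ratio projects first gives arts residency + vaccination drive + 3×wetland restoration + heat-pump rebates for 497 (91 k$).
Dropping arts residency and wetland restoration frees 27 k$; slotting in flood-sensor network (27 k$) lifts the total to 498 at 91 k$.
No other feasible combination exceeds 498.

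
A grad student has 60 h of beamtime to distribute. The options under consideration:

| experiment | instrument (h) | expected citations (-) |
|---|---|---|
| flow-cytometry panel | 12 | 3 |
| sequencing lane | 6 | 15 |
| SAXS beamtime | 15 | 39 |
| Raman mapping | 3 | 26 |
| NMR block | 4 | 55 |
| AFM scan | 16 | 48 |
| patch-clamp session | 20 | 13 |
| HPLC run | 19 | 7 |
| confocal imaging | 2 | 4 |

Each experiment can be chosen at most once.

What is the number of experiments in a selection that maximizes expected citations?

Best achievable expected citations is 190.
One optimal bundle: flow-cytometry panel + sequencing lane + SAXS beamtime + Raman mapping + NMR block + AFM scan + confocal imaging (58 h).
All optima have 7 experiments.

7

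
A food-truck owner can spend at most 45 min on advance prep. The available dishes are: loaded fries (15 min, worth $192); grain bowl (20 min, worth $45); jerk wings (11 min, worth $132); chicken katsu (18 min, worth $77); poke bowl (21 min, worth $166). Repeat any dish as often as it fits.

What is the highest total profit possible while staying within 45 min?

576

Ranking by ratio (profit/min): loaded fries 12.80, jerk wings 12.00, poke bowl 7.90, chicken katsu 4.28.
3×loaded fries uses 45 of the 45 min and totals 576.
That's the maximum — no swap from here does better than 576.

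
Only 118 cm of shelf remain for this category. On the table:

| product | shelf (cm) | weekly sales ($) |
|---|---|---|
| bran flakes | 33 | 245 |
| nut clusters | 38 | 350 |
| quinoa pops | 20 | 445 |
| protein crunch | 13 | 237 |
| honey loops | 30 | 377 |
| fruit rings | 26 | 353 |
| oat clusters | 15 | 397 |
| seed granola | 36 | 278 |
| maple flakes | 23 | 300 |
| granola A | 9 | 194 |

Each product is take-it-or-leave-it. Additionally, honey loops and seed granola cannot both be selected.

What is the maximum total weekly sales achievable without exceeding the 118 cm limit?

2003

A density-first pass picks quinoa pops + protein crunch + fruit rings + oat clusters + maple flakes + granola A — 1926 at 106 cm.
Dropping maple flakes frees 23 cm; slotting in honey loops (30 cm) lifts the total to 2003 at 113 cm.
An exhaustive check of the 1024 subsets confirms 2003.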